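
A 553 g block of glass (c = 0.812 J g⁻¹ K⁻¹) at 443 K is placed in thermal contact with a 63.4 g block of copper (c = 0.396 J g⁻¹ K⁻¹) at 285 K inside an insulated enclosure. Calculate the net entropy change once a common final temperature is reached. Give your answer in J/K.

ΔS_total = 2.03 J/K

Energy balance: T_f = (m₁c₁T₁ + m₂c₂T₂)/(m₁c₁ + m₂c₂) = 434.63 K.
ΔS₁ = m₁c₁ ln(T_f/T₁) = 449.036 × ln(434.63/443) = -8.5614 J/K.
ΔS₂ = m₂c₂ ln(T_f/T₂) = 25.1064 × ln(434.63/285) = 10.595 J/K.
ΔS_total = -8.5614 + 10.595 = 2.03 J/K.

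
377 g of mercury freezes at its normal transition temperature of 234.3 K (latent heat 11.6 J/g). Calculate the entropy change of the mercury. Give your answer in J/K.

ΔS = -18.7 J/K

Heat released by the substance: Q = −mL = −377 × 11.6 = −4373.2 J.
At constant T, ΔS = Q_rev/T = −4373.2 / 234.3 = -18.7 J/K.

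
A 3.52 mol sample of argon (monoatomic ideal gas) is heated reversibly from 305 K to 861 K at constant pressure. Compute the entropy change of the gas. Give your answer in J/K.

At constant pressure, ΔS = nC_p ln(T₂/T₁) with C_p = 5R/2 = 20.79 J mol⁻¹ K⁻¹.
ΔS = 3.52 × 20.79 × ln(861/305) = 75.9 J/K.

ΔS = 75.9 J/K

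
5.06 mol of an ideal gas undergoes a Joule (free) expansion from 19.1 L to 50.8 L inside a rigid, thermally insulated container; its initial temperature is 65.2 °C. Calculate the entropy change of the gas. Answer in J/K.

ΔS_gas = 41.2 J/K

No heat is exchanged and no work is done, so the ideal-gas temperature stays constant.
Entropy is a state function; using a reversible isothermal path, ΔS_gas = nR ln(V₂/V₁) = 5.06 × 8.314 × ln(50.8/19.1) = 41.2 J/K.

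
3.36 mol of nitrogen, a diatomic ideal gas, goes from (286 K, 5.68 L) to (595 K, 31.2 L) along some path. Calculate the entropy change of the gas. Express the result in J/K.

ΔS = 98.7 J/K

Entropy is a state function: ΔS = nC_V ln(T₂/T₁) + nR ln(V₂/V₁), with C_V = 5R/2 = 20.79 J mol⁻¹ K⁻¹ for a diatomic ideal gas.
ΔS = 3.36 × [20.79 × ln(595/286) + 8.314 × ln(31.2/5.68)] = 98.7 J/K.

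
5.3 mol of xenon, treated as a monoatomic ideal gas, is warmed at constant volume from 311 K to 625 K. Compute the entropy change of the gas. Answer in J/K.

ΔS = 46.1 J/K

At constant volume, ΔS = nC_V ln(T₂/T₁) with C_V = 3R/2 = 12.47 J mol⁻¹ K⁻¹.
ΔS = 5.3 × 12.47 × ln(625/311) = 46.1 J/K.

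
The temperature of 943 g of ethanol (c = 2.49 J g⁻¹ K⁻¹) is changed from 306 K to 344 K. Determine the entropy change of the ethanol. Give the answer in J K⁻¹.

ΔS = ∫dQ_rev/T = m c ln(T₂/T₁) = 943 × 2.49 × ln(344/306) = 275 J/K.

ΔS = 275 J/K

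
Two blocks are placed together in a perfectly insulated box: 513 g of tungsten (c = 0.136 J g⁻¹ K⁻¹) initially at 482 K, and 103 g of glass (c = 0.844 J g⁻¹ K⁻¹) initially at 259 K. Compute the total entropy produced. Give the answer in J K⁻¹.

ΔS_total = 7.52 J/K

Energy balance: T_f = (m₁c₁T₁ + m₂c₂T₂)/(m₁c₁ + m₂c₂) = 358.29 K.
ΔS₁ = m₁c₁ ln(T_f/T₁) = 69.768 × ln(358.29/482) = -20.69 J/K.
ΔS₂ = m₂c₂ ln(T_f/T₂) = 86.932 × ln(358.29/259) = 28.21 J/K.
ΔS_total = -20.69 + 28.21 = 7.52 J/K.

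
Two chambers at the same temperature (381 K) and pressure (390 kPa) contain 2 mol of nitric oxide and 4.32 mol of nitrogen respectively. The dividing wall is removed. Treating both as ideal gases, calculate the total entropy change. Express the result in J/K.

Mole fractions: x_A = 2/6.32 = 0.316, x_B = 0.684.
ΔS_mix = −R(n_A ln x_A + n_B ln x_B) = −8.314 × (2 ln 0.316 + 4.32 ln 0.684) = 32.8 J/K.

ΔS_mix = 32.8 J/K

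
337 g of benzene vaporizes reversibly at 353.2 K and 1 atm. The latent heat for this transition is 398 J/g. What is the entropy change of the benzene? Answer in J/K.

Heat absorbed by the substance: Q = mL = 337 × 398 = 134126 J.
At constant T, ΔS = Q_rev/T = 134126 / 353.2 = 380 J/K.

ΔS = 380 J/K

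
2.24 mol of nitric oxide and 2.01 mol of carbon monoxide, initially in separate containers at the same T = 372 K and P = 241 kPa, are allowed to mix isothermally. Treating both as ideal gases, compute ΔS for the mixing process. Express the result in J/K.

ΔS_mix = 24.4 J/K

Mole fractions: x_A = 2.24/4.25 = 0.527, x_B = 0.473.
ΔS_mix = −R(n_A ln x_A + n_B ln x_B) = −8.314 × (2.24 ln 0.527 + 2.01 ln 0.473) = 24.4 J/K.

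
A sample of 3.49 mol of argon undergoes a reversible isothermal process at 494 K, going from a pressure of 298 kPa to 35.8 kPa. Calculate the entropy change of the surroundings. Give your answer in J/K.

For an isothermal ideal gas ΔS_gas = nR ln(P₁/P₂) = 3.49 × 8.314 × ln(298/35.8) = 61.5 J/K.
The process is reversible, so ΔS_surr = −ΔS_gas = -61.5 J/K and ΔS_universe = 0.

ΔS_surr = -61.5 J/K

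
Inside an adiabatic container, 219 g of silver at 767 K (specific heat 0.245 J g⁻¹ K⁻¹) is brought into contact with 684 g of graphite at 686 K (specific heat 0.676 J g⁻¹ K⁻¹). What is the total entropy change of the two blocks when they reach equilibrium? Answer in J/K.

Energy balance: T_f = (m₁c₁T₁ + m₂c₂T₂)/(m₁c₁ + m₂c₂) = 694.42 K.
ΔS₁ = m₁c₁ ln(T_f/T₁) = 53.655 × ln(694.42/767) = -5.334 J/K.
ΔS₂ = m₂c₂ ln(T_f/T₂) = 462.384 × ln(694.42/686) = 5.642 J/K.
ΔS_total = -5.334 + 5.642 = 0.308 J/K.

ΔS_total = 0.308 J/K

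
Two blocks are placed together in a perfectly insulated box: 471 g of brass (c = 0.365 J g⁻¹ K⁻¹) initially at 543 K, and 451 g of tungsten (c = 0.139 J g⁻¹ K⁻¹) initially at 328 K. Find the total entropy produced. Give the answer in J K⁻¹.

Energy balance: T_f = (m₁c₁T₁ + m₂c₂T₂)/(m₁c₁ + m₂c₂) = 485.55 K.
ΔS₁ = m₁c₁ ln(T_f/T₁) = 171.915 × ln(485.55/543) = -19.22 J/K.
ΔS₂ = m₂c₂ ln(T_f/T₂) = 62.689 × ln(485.55/328) = 24.59 J/K.
ΔS_total = -19.22 + 24.59 = 5.37 J/K.

ΔS_total = 5.37 J/K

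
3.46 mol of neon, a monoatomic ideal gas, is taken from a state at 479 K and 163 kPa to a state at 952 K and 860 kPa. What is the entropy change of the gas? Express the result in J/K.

ΔS = nC_p ln(T₂/T₁) − nR ln(P₂/P₁), with C_p = 5R/2 = 20.79 J mol⁻¹ K⁻¹ for a monoatomic ideal gas.
ΔS = 3.46 × [20.79 × ln(952/479) − 8.314 × ln(860/163)] = 1.55 J/K.

ΔS = 1.55 J/K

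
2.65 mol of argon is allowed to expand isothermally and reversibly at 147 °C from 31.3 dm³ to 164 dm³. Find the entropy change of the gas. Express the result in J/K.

ΔS_gas = 36.5 J/K

For an isothermal ideal gas ΔS_gas = nR ln(V₂/V₁) = 2.65 × 8.314 × ln(164/31.3) = 36.5 J/K.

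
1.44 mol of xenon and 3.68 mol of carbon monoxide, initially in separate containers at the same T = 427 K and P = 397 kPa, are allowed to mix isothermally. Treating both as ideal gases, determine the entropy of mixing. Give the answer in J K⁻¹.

Mole fractions: x_A = 1.44/5.12 = 0.281, x_B = 0.719.
ΔS_mix = −R(n_A ln x_A + n_B ln x_B) = −8.314 × (1.44 ln 0.281 + 3.68 ln 0.719) = 25.3 J/K.

ΔS_mix = 25.3 J/K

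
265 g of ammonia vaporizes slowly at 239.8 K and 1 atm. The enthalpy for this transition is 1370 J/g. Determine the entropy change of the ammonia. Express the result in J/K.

ΔS = 1510 J/K

Heat absorbed by the substance: Q = mL = 265 × 1370 = 363050 J.
At constant T, ΔS = Q_rev/T = 363050 / 239.8 = 1510 J/K.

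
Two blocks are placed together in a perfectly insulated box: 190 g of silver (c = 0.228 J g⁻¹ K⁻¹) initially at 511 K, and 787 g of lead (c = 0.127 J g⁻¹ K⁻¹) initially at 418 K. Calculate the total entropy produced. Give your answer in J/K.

Energy balance: T_f = (m₁c₁T₁ + m₂c₂T₂)/(m₁c₁ + m₂c₂) = 446.12 K.
ΔS₁ = m₁c₁ ln(T_f/T₁) = 43.32 × ln(446.12/511) = -5.882 J/K.
ΔS₂ = m₂c₂ ln(T_f/T₂) = 99.949 × ln(446.12/418) = 6.507 J/K.
ΔS_total = -5.882 + 6.507 = 0.625 J/K.

ΔS_total = 0.625 J/K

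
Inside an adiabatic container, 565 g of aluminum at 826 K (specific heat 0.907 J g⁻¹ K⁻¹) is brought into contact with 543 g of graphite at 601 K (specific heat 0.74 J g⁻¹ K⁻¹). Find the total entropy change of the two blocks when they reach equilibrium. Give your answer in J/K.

Energy balance: T_f = (m₁c₁T₁ + m₂c₂T₂)/(m₁c₁ + m₂c₂) = 727.11 K.
ΔS₁ = m₁c₁ ln(T_f/T₁) = 512.455 × ln(727.11/826) = -65.34 J/K.
ΔS₂ = m₂c₂ ln(T_f/T₂) = 401.82 × ln(727.11/601) = 76.54 J/K.
ΔS_total = -65.34 + 76.54 = 11.2 J/K.

ΔS_total = 11.2 J/K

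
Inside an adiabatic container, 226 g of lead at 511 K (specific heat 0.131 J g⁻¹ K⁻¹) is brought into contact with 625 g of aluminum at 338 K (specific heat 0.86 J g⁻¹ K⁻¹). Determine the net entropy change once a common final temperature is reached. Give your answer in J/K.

Energy balance: T_f = (m₁c₁T₁ + m₂c₂T₂)/(m₁c₁ + m₂c₂) = 347.03 K.
ΔS₁ = m₁c₁ ln(T_f/T₁) = 29.606 × ln(347.03/511) = -11.456 J/K.
ΔS₂ = m₂c₂ ln(T_f/T₂) = 537.5 × ln(347.03/338) = 14.174 J/K.
ΔS_total = -11.456 + 14.174 = 2.72 J/K.

ΔS_total = 2.72 J/K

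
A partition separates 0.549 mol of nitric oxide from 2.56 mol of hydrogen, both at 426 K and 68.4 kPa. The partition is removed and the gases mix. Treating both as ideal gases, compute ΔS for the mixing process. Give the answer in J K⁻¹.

ΔS_mix = 12 J/K

Mole fractions: x_A = 0.549/3.11 = 0.177, x_B = 0.823.
ΔS_mix = −R(n_A ln x_A + n_B ln x_B) = −8.314 × (0.549 ln 0.177 + 2.56 ln 0.823) = 12 J/K.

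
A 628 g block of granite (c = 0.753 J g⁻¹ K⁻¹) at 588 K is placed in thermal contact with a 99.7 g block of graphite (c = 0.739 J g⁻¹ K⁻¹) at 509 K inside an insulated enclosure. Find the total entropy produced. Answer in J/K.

Energy balance: T_f = (m₁c₁T₁ + m₂c₂T₂)/(m₁c₁ + m₂c₂) = 577.35 K.
ΔS₁ = m₁c₁ ln(T_f/T₁) = 472.884 × ln(577.35/588) = -8.643 J/K.
ΔS₂ = m₂c₂ ln(T_f/T₂) = 73.6783 × ln(577.35/509) = 9.284 J/K.
ΔS_total = -8.643 + 9.284 = 0.641 J/K.

ΔS_total = 0.641 J/K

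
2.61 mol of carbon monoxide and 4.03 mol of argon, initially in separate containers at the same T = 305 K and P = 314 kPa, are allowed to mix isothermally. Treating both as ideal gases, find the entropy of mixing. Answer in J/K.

Mole fractions: x_A = 2.61/6.64 = 0.393, x_B = 0.607.
ΔS_mix = −R(n_A ln x_A + n_B ln x_B) = −8.314 × (2.61 ln 0.393 + 4.03 ln 0.607) = 37 J/K.

ΔS_mix = 37 J/K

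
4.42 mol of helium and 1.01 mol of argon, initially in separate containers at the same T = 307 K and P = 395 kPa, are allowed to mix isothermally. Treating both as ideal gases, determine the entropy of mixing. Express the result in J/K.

Mole fractions: x_A = 4.42/5.43 = 0.814, x_B = 0.186.
ΔS_mix = −R(n_A ln x_A + n_B ln x_B) = −8.314 × (4.42 ln 0.814 + 1.01 ln 0.186) = 21.7 J/K.

ΔS_mix = 21.7 J/K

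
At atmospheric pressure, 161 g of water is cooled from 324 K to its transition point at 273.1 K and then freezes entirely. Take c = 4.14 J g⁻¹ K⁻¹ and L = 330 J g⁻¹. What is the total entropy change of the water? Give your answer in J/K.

Cooling step: ΔS₁ = m c ln(T_tr/T_i) = 161 × 4.14 × ln(273.1/324) = -113.9 J/K.
Phase change: ΔS₂ = −mL/T_tr = −161 × 330 / 273.1 = -194.5 J/K.
ΔS_total = (-113.9) + (-194.5) = -308 J/K.

ΔS = -308 J/K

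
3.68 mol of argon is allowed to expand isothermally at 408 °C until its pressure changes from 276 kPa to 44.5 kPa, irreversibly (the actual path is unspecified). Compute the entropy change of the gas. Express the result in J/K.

ΔS_gas = 55.8 J/K

Entropy is a state function, so ΔS_gas depends only on the end states.
For an isothermal ideal gas ΔS_gas = nR ln(P₁/P₂) = 3.68 × 8.314 × ln(276/44.5) = 55.8 J/K.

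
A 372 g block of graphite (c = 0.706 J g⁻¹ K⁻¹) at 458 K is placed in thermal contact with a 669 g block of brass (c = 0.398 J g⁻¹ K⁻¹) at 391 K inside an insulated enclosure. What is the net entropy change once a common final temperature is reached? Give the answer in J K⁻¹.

ΔS_total = 1.65 J/K

Energy balance: T_f = (m₁c₁T₁ + m₂c₂T₂)/(m₁c₁ + m₂c₂) = 424.27 K.
ΔS₁ = m₁c₁ ln(T_f/T₁) = 262.632 × ln(424.27/458) = -20.09 J/K.
ΔS₂ = m₂c₂ ln(T_f/T₂) = 266.262 × ln(424.27/391) = 21.74 J/K.
ΔS_total = -20.09 + 21.74 = 1.65 J/K.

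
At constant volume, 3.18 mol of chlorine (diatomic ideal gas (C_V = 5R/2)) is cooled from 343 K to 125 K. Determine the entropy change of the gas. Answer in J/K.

At constant volume, ΔS = nC_V ln(T₂/T₁) with C_V = 5R/2 = 20.79 J mol⁻¹ K⁻¹.
ΔS = 3.18 × 20.79 × ln(125/343) = -66.7 J/K.

ΔS = -66.7 J/K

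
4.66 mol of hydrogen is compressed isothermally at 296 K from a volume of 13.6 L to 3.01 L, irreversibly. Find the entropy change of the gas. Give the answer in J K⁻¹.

Entropy is a state function, so ΔS_gas depends only on the end states.
For an isothermal ideal gas ΔS_gas = nR ln(V₂/V₁) = 4.66 × 8.314 × ln(3.01/13.6) = -58.4 J/K.

ΔS_gas = -58.4 J/K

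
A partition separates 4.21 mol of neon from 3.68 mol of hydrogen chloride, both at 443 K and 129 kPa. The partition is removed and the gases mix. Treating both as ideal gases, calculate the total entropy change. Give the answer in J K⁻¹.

Mole fractions: x_A = 4.21/7.89 = 0.534, x_B = 0.466.
ΔS_mix = −R(n_A ln x_A + n_B ln x_B) = −8.314 × (4.21 ln 0.534 + 3.68 ln 0.466) = 45.3 J/K.

ΔS_mix = 45.3 J/K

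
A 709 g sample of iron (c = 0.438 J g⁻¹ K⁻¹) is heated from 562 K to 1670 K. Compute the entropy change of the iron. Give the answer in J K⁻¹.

ΔS = ∫dQ_rev/T = m c ln(T₂/T₁) = 709 × 0.438 × ln(1670/562) = 338 J/K.

ΔS = 338 J/K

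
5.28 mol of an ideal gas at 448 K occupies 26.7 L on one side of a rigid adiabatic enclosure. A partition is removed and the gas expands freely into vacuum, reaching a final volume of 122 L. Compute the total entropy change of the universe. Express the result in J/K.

No heat is exchanged and no work is done, so the ideal-gas temperature stays constant.
Entropy is a state function; using a reversible isothermal path, ΔS_gas = nR ln(V₂/V₁) = 5.28 × 8.314 × ln(122/26.7) = 66.7 J/K.
The insulated surroundings exchange no heat, so ΔS_surr = 0 and ΔS_universe = ΔS_gas.

ΔS_universe = 66.7 J/K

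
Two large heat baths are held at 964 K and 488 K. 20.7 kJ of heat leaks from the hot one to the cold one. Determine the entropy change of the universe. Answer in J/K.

ΔS_hot = −Q/T_H = −20700/964 = -21.473 J/K and ΔS_cold = +Q/T_C = 20700/488 = 42.418 J/K.
ΔS_total = -21.473 + 42.418 = 20.9 J/K, positive as the second law requires.

ΔS_total = 20.9 J/K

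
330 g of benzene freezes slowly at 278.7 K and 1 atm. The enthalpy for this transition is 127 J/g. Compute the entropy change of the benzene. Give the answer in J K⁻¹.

ΔS = -150 J/K

Heat released by the substance: Q = −mL = −330 × 127 = −41910 J.
At constant T, ΔS = Q_rev/T = −41910 / 278.7 = -150 J/K.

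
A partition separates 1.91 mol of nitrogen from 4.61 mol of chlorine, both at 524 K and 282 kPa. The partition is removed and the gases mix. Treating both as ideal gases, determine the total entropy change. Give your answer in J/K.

Mole fractions: x_A = 1.91/6.52 = 0.293, x_B = 0.707.
ΔS_mix = −R(n_A ln x_A + n_B ln x_B) = −8.314 × (1.91 ln 0.293 + 4.61 ln 0.707) = 32.8 J/K.

ΔS_mix = 32.8 J/K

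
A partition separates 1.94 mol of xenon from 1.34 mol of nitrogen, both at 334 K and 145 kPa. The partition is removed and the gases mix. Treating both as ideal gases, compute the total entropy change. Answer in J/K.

Mole fractions: x_A = 1.94/3.28 = 0.591, x_B = 0.409.
ΔS_mix = −R(n_A ln x_A + n_B ln x_B) = −8.314 × (1.94 ln 0.591 + 1.34 ln 0.409) = 18.4 J/K.

ΔS_mix = 18.4 J/K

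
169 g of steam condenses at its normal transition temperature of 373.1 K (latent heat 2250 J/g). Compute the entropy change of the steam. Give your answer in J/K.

ΔS = -1020 J/K

Heat released by the substance: Q = −mL = −169 × 2250 = −380250 J.
At constant T, ΔS = Q_rev/T = −380250 / 373.1 = -1020 J/K.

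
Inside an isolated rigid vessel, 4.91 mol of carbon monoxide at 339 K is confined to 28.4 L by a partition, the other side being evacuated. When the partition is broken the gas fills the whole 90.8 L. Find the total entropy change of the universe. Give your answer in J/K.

ΔS_universe = 47.4 J/K

No heat is exchanged and no work is done, so the ideal-gas temperature stays constant.
Entropy is a state function; using a reversible isothermal path, ΔS_gas = nR ln(V₂/V₁) = 4.91 × 8.314 × ln(90.8/28.4) = 47.4 J/K.
The insulated surroundings exchange no heat, so ΔS_surr = 0 and ΔS_universe = ΔS_gas.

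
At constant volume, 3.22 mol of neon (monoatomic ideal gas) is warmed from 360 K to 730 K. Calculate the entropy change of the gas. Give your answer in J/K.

At constant volume, ΔS = nC_V ln(T₂/T₁) with C_V = 3R/2 = 12.47 J mol⁻¹ K⁻¹.
ΔS = 3.22 × 12.47 × ln(730/360) = 28.4 J/K.

ΔS = 28.4 J/K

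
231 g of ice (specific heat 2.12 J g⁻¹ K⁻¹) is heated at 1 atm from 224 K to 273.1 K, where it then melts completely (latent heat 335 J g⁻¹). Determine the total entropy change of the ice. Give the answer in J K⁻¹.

ΔS = 380 J/K

Warming step: ΔS₁ = m c ln(T_tr/T_i) = 231 × 2.12 × ln(273.1/224) = 97.06 J/K.
Phase change: ΔS₂ = +mL/T_tr = 231 × 335 / 273.1 = 283.4 J/K.
ΔS_total = (97.06) + (283.4) = 380 J/K.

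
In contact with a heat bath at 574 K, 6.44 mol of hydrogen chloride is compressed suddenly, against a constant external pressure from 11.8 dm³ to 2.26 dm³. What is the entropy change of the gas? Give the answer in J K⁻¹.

Entropy is a state function, so ΔS_gas depends only on the end states.
For an isothermal ideal gas ΔS_gas = nR ln(V₂/V₁) = 6.44 × 8.314 × ln(2.26/11.8) = -88.5 J/K.

ΔS_gas = -88.5 J/K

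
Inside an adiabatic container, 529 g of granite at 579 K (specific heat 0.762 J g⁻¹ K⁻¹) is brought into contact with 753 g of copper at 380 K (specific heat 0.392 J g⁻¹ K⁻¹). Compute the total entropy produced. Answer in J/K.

ΔS_total = 14.7 J/K

Energy balance: T_f = (m₁c₁T₁ + m₂c₂T₂)/(m₁c₁ + m₂c₂) = 494.88 K.
ΔS₁ = m₁c₁ ln(T_f/T₁) = 403.098 × ln(494.88/579) = -63.28 J/K.
ΔS₂ = m₂c₂ ln(T_f/T₂) = 295.176 × ln(494.88/380) = 77.97 J/K.
ΔS_total = -63.28 + 77.97 = 14.7 J/K.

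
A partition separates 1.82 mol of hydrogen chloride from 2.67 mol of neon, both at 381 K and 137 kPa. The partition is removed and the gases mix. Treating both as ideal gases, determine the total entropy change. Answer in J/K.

ΔS_mix = 25.2 J/K

Mole fractions: x_A = 1.82/4.49 = 0.405, x_B = 0.595.
ΔS_mix = −R(n_A ln x_A + n_B ln x_B) = −8.314 × (1.82 ln 0.405 + 2.67 ln 0.595) = 25.2 J/K.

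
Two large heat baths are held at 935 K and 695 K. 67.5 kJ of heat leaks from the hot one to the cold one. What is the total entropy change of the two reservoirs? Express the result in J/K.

ΔS_hot = −Q/T_H = −67500/935 = -72.19 J/K and ΔS_cold = +Q/T_C = 67500/695 = 97.12 J/K.
ΔS_total = -72.19 + 97.12 = 24.9 J/K, positive as the second law requires.

ΔS_total = 24.9 J/K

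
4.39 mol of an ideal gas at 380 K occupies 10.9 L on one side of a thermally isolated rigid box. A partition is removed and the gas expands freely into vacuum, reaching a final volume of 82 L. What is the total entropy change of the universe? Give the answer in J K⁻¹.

No heat is exchanged and no work is done, so the ideal-gas temperature stays constant.
Entropy is a state function; using a reversible isothermal path, ΔS_gas = nR ln(V₂/V₁) = 4.39 × 8.314 × ln(82/10.9) = 73.7 J/K.
The insulated surroundings exchange no heat, so ΔS_surr = 0 and ΔS_universe = ΔS_gas.

ΔS_universe = 73.7 J/K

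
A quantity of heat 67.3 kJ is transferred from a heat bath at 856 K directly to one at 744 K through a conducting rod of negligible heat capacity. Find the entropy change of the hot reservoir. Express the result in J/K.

The hot reservoir loses heat Q, so ΔS_hot = −Q/T_H = −67300/856 = -78.6 J/K.

ΔS_hot = -78.6 J/K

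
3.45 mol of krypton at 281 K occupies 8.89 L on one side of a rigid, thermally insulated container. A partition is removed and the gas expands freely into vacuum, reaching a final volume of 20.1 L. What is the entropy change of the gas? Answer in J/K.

For an ideal gas in free expansion Q = 0 and W = 0, so T is unchanged.
Entropy is a state function; using a reversible isothermal path, ΔS_gas = nR ln(V₂/V₁) = 3.45 × 8.314 × ln(20.1/8.89) = 23.4 J/K.

ΔS_gas = 23.4 J/K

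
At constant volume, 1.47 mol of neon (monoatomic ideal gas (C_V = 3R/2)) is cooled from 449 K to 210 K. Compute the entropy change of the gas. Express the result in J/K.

ΔS = -13.9 J/K

At constant volume, ΔS = nC_V ln(T₂/T₁) with C_V = 3R/2 = 12.47 J mol⁻¹ K⁻¹.
ΔS = 1.47 × 12.47 × ln(210/449) = -13.9 J/K.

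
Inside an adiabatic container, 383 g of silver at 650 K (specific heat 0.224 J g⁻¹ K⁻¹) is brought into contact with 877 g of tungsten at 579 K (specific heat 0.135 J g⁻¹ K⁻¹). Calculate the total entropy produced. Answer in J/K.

ΔS_total = 0.335 J/K

Energy balance: T_f = (m₁c₁T₁ + m₂c₂T₂)/(m₁c₁ + m₂c₂) = 608.83 K.
ΔS₁ = m₁c₁ ln(T_f/T₁) = 85.792 × ln(608.83/650) = -5.613 J/K.
ΔS₂ = m₂c₂ ln(T_f/T₂) = 118.395 × ln(608.83/579) = 5.948 J/K.
ΔS_total = -5.613 + 5.948 = 0.335 J/K.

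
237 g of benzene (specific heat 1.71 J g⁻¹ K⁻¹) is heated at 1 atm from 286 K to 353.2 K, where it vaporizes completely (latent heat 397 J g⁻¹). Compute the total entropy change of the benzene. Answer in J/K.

Warming step: ΔS₁ = m c ln(T_tr/T_i) = 237 × 1.71 × ln(353.2/286) = 85.53 J/K.
Phase change: ΔS₂ = +mL/T_tr = 237 × 397 / 353.2 = 266.4 J/K.
ΔS_total = (85.53) + (266.4) = 352 J/K.

ΔS = 352 J/K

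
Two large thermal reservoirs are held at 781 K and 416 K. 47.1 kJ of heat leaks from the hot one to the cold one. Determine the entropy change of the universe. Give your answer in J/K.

ΔS_total = 52.9 J/K

ΔS_hot = −Q/T_H = −47100/781 = -60.31 J/K and ΔS_cold = +Q/T_C = 47100/416 = 113.2 J/K.
ΔS_total = -60.31 + 113.2 = 52.9 J/K, positive as the second law requires.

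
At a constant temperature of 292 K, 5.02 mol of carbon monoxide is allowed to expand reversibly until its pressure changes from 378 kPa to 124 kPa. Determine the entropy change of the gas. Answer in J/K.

ΔS_gas = 46.5 J/K

For an isothermal ideal gas ΔS_gas = nR ln(P₁/P₂) = 5.02 × 8.314 × ln(378/124) = 46.5 J/K.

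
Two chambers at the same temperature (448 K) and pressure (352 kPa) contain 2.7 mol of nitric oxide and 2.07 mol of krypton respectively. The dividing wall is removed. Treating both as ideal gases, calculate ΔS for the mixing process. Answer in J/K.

Mole fractions: x_A = 2.7/4.77 = 0.566, x_B = 0.434.
ΔS_mix = −R(n_A ln x_A + n_B ln x_B) = −8.314 × (2.7 ln 0.566 + 2.07 ln 0.434) = 27.1 J/K.

ΔS_mix = 27.1 J/K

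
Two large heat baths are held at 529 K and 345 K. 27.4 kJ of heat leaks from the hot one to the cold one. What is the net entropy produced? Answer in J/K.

ΔS_hot = −Q/T_H = −27400/529 = -51.8 J/K and ΔS_cold = +Q/T_C = 27400/345 = 79.42 J/K.
ΔS_total = -51.8 + 79.42 = 27.6 J/K, positive as the second law requires.

ΔS_total = 27.6 J/K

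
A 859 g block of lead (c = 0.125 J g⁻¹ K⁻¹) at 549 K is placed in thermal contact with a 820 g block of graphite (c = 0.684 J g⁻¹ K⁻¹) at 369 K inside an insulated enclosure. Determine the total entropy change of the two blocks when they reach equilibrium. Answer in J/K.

ΔS_total = 7.77 J/K

Energy balance: T_f = (m₁c₁T₁ + m₂c₂T₂)/(m₁c₁ + m₂c₂) = 397.92 K.
ΔS₁ = m₁c₁ ln(T_f/T₁) = 107.375 × ln(397.92/549) = -34.558 J/K.
ΔS₂ = m₂c₂ ln(T_f/T₂) = 560.88 × ln(397.92/369) = 42.324 J/K.
ΔS_total = -34.558 + 42.324 = 7.77 J/K.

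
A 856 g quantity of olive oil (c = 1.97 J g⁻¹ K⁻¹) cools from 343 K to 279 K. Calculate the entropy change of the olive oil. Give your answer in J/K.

ΔS = -348 J/K

ΔS = ∫dQ_rev/T = m c ln(T₂/T₁) = 856 × 1.97 × ln(279/343) = -348 J/K.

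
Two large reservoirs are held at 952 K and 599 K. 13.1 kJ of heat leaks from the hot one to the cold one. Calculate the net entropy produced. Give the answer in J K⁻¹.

ΔS_total = 8.11 J/K

ΔS_hot = −Q/T_H = −13100/952 = -13.76 J/K and ΔS_cold = +Q/T_C = 13100/599 = 21.87 J/K.
ΔS_total = -13.76 + 21.87 = 8.11 J/K, positive as the second law requires.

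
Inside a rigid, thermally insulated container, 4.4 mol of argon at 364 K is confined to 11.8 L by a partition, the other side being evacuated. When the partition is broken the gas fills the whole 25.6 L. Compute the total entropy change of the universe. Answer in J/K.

No heat is exchanged and no work is done, so the ideal-gas temperature stays constant.
Entropy is a state function; using a reversible isothermal path, ΔS_gas = nR ln(V₂/V₁) = 4.4 × 8.314 × ln(25.6/11.8) = 28.3 J/K.
The insulated surroundings exchange no heat, so ΔS_surr = 0 and ΔS_universe = ΔS_gas.

ΔS_universe = 28.3 J/K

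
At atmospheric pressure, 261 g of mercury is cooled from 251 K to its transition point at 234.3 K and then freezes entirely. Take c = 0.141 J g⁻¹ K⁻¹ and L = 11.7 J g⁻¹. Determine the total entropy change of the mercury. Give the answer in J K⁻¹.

ΔS = -15.6 J/K

Cooling step: ΔS₁ = m c ln(T_tr/T_i) = 261 × 0.141 × ln(234.3/251) = -2.534 J/K.
Phase change: ΔS₂ = −mL/T_tr = −261 × 11.7 / 234.3 = -13.03 J/K.
ΔS_total = (-2.534) + (-13.03) = -15.6 J/K.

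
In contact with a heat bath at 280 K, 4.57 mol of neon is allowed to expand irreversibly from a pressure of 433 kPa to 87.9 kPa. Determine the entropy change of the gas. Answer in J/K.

Entropy is a state function, so ΔS_gas depends only on the end states.
For an isothermal ideal gas ΔS_gas = nR ln(P₁/P₂) = 4.57 × 8.314 × ln(433/87.9) = 60.6 J/K.

ΔS_gas = 60.6 J/K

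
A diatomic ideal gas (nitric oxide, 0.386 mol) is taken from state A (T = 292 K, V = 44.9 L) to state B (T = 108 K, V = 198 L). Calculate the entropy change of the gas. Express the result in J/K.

Entropy is a state function: ΔS = nC_V ln(T₂/T₁) + nR ln(V₂/V₁), with C_V = 5R/2 = 20.79 J mol⁻¹ K⁻¹ for a diatomic ideal gas.
ΔS = 0.386 × [20.79 × ln(108/292) + 8.314 × ln(198/44.9)] = -3.22 J/K.

ΔS = -3.22 J/K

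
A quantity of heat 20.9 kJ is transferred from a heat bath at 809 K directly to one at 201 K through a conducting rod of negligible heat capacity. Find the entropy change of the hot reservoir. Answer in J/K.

ΔS_hot = -25.8 J/K

The hot reservoir loses heat Q, so ΔS_hot = −Q/T_H = −20900/809 = -25.8 J/K.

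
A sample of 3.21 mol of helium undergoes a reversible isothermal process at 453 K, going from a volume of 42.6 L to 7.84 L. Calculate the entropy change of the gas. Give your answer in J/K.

For an isothermal ideal gas ΔS_gas = nR ln(V₂/V₁) = 3.21 × 8.314 × ln(7.84/42.6) = -45.2 J/K.

ΔS_gas = -45.2 J/K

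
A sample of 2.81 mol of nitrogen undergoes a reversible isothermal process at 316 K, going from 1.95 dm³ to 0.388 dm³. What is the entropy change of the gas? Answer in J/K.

For an isothermal ideal gas ΔS_gas = nR ln(V₂/V₁) = 2.81 × 8.314 × ln(0.388/1.95) = -37.7 J/K.

ΔS_gas = -37.7 J/K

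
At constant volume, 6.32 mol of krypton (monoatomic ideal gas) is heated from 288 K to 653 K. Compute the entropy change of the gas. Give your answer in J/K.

At constant volume, ΔS = nC_V ln(T₂/T₁) with C_V = 3R/2 = 12.47 J mol⁻¹ K⁻¹.
ΔS = 6.32 × 12.47 × ln(653/288) = 64.5 J/K.

ΔS = 64.5 J/K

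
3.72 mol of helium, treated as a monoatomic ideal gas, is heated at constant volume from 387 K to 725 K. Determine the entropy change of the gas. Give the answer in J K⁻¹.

At constant volume, ΔS = nC_V ln(T₂/T₁) with C_V = 3R/2 = 12.47 J mol⁻¹ K⁻¹.
ΔS = 3.72 × 12.47 × ln(725/387) = 29.1 J/K.

ΔS = 29.1 J/K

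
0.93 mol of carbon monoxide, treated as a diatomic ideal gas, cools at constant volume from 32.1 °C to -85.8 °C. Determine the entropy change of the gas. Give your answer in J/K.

ΔS = -9.44 J/K

In kelvin: T₁ = 305.25 K, T₂ = 187.35 K. At constant volume, ΔS = nC_V ln(T₂/T₁) with C_V = 5R/2 = 20.79 J mol⁻¹ K⁻¹.
ΔS = 0.93 × 20.79 × ln(187.35/305.25) = -9.44 J/K.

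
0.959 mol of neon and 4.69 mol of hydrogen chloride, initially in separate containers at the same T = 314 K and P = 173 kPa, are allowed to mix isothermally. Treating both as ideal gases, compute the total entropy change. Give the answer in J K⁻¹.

Mole fractions: x_A = 0.959/5.65 = 0.17, x_B = 0.83.
ΔS_mix = −R(n_A ln x_A + n_B ln x_B) = −8.314 × (0.959 ln 0.17 + 4.69 ln 0.83) = 21.4 J/K.

ΔS_mix = 21.4 J/K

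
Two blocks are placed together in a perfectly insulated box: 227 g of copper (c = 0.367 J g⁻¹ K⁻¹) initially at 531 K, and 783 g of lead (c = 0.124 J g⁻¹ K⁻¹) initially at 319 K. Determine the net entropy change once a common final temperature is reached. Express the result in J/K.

ΔS_total = 5.83 J/K

Energy balance: T_f = (m₁c₁T₁ + m₂c₂T₂)/(m₁c₁ + m₂c₂) = 416.9 K.
ΔS₁ = m₁c₁ ln(T_f/T₁) = 83.309 × ln(416.9/531) = -20.1535 J/K.
ΔS₂ = m₂c₂ ln(T_f/T₂) = 97.092 × ln(416.9/319) = 25.9875 J/K.
ΔS_total = -20.1535 + 25.9875 = 5.83 J/K.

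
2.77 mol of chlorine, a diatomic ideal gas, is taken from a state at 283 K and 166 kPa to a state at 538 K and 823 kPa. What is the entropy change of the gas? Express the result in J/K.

ΔS = 14.9 J/K

ΔS = nC_p ln(T₂/T₁) − nR ln(P₂/P₁), with C_p = 7R/2 = 29.1 J mol⁻¹ K⁻¹ for a diatomic ideal gas.
ΔS = 2.77 × [29.1 × ln(538/283) − 8.314 × ln(823/166)] = 14.9 J/K.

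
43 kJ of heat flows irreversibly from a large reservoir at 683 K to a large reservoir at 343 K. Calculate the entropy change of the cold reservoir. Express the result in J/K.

The cold reservoir gains heat Q, so ΔS_cold = +Q/T_C = 43000/343 = 125 J/K.

ΔS_cold = 125 J/K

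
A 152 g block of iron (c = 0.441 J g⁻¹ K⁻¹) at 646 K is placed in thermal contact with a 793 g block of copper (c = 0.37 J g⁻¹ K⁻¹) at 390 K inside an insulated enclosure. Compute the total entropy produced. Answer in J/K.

Energy balance: T_f = (m₁c₁T₁ + m₂c₂T₂)/(m₁c₁ + m₂c₂) = 437.61 K.
ΔS₁ = m₁c₁ ln(T_f/T₁) = 67.032 × ln(437.61/646) = -26.107 J/K.
ΔS₂ = m₂c₂ ln(T_f/T₂) = 293.41 × ln(437.61/390) = 33.795 J/K.
ΔS_total = -26.107 + 33.795 = 7.69 J/K.

ΔS_total = 7.69 J/K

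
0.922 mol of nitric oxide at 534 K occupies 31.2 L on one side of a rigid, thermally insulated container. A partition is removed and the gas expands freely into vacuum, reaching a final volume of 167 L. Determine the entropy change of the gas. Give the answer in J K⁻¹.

No heat is exchanged and no work is done, so the ideal-gas temperature stays constant.
Entropy is a state function; using a reversible isothermal path, ΔS_gas = nR ln(V₂/V₁) = 0.922 × 8.314 × ln(167/31.2) = 12.9 J/K.

ΔS_gas = 12.9 J/K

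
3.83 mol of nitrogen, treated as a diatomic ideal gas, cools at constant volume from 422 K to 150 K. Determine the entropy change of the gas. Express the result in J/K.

At constant volume, ΔS = nC_V ln(T₂/T₁) with C_V = 5R/2 = 20.79 J mol⁻¹ K⁻¹.
ΔS = 3.83 × 20.79 × ln(150/422) = -82.3 J/K.

ΔS = -82.3 J/K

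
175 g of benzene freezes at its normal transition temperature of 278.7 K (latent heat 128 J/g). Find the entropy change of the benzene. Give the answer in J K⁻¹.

ΔS = -80.4 J/K

Heat released by the substance: Q = −mL = −175 × 128 = −22400 J.
At constant T, ΔS = Q_rev/T = −22400 / 278.7 = -80.4 J/K.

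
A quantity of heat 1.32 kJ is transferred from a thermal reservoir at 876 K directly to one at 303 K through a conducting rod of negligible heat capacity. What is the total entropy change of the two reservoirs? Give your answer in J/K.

ΔS_hot = −Q/T_H = −1320/876 = -1.507 J/K and ΔS_cold = +Q/T_C = 1320/303 = 4.356 J/K.
ΔS_total = -1.507 + 4.356 = 2.85 J/K, positive as the second law requires.

ΔS_total = 2.85 J/K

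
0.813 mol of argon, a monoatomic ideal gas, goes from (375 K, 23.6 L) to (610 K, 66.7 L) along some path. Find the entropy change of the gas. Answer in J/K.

Entropy is a state function: ΔS = nC_V ln(T₂/T₁) + nR ln(V₂/V₁), with C_V = 3R/2 = 12.47 J mol⁻¹ K⁻¹ for a monoatomic ideal gas.
ΔS = 0.813 × [12.47 × ln(610/375) + 8.314 × ln(66.7/23.6)] = 12 J/K.

ΔS = 12 J/K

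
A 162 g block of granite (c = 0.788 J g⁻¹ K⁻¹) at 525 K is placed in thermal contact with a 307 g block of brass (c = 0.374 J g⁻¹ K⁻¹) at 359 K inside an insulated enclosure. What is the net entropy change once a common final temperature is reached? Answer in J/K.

Energy balance: T_f = (m₁c₁T₁ + m₂c₂T₂)/(m₁c₁ + m₂c₂) = 446.39 K.
ΔS₁ = m₁c₁ ln(T_f/T₁) = 127.656 × ln(446.39/525) = -20.71 J/K.
ΔS₂ = m₂c₂ ln(T_f/T₂) = 114.818 × ln(446.39/359) = 25.02 J/K.
ΔS_total = -20.71 + 25.02 = 4.31 J/K.

ΔS_total = 4.31 J/K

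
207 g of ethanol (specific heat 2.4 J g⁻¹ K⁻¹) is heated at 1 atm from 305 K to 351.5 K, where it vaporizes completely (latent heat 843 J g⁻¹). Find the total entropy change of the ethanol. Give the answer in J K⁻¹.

Warming step: ΔS₁ = m c ln(T_tr/T_i) = 207 × 2.4 × ln(351.5/305) = 70.49 J/K.
Phase change: ΔS₂ = +mL/T_tr = 207 × 843 / 351.5 = 496.4 J/K.
ΔS_total = (70.49) + (496.4) = 567 J/K.

ΔS = 567 J/K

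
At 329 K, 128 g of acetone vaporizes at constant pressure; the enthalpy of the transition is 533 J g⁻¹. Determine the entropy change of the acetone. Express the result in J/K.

Heat absorbed by the substance: Q = mL = 128 × 533 = 68224 J.
At constant T, ΔS = Q_rev/T = 68224 / 329 = 207 J/K.

ΔS = 207 J/K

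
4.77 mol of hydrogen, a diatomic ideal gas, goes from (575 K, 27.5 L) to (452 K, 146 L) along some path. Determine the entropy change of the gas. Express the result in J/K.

ΔS = 42.3 J/K

Entropy is a state function: ΔS = nC_V ln(T₂/T₁) + nR ln(V₂/V₁), with C_V = 5R/2 = 20.79 J mol⁻¹ K⁻¹ for a diatomic ideal gas.
ΔS = 4.77 × [20.79 × ln(452/575) + 8.314 × ln(146/27.5)] = 42.3 J/K.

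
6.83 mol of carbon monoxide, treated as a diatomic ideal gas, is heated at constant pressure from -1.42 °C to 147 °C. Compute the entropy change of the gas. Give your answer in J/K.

ΔS = 86.6 J/K

In kelvin: T₁ = 271.73 K, T₂ = 420.15 K. At constant pressure, ΔS = nC_p ln(T₂/T₁) with C_p = 7R/2 = 29.1 J mol⁻¹ K⁻¹.
ΔS = 6.83 × 29.1 × ln(420.15/271.73) = 86.6 J/K.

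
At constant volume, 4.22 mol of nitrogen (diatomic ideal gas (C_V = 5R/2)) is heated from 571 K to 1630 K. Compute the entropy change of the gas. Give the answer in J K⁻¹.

ΔS = 92 J/K

At constant volume, ΔS = nC_V ln(T₂/T₁) with C_V = 5R/2 = 20.79 J mol⁻¹ K⁻¹.
ΔS = 4.22 × 20.79 × ln(1630/571) = 92 J/K.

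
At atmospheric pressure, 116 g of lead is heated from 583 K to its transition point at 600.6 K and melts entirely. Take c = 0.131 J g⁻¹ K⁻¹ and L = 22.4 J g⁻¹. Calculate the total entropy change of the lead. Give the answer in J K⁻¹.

Warming step: ΔS₁ = m c ln(T_tr/T_i) = 116 × 0.131 × ln(600.6/583) = 0.452 J/K.
Phase change: ΔS₂ = +mL/T_tr = 116 × 22.4 / 600.6 = 4.326 J/K.
ΔS_total = (0.452) + (4.326) = 4.78 J/K.

ΔS = 4.78 J/K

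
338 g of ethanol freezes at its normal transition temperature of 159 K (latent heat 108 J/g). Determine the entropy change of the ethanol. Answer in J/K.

Heat released by the substance: Q = −mL = −338 × 108 = −36504 J.
At constant T, ΔS = Q_rev/T = −36504 / 159 = -230 J/K.

ΔS = -230 J/K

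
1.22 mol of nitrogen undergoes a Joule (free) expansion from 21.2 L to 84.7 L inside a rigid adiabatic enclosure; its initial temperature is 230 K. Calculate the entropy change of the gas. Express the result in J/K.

No heat is exchanged and no work is done, so the ideal-gas temperature stays constant.
Entropy is a state function; using a reversible isothermal path, ΔS_gas = nR ln(V₂/V₁) = 1.22 × 8.314 × ln(84.7/21.2) = 14 J/K.

ΔS_gas = 14 J/K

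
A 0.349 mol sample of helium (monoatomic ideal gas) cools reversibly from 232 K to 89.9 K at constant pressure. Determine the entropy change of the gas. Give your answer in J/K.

At constant pressure, ΔS = nC_p ln(T₂/T₁) with C_p = 5R/2 = 20.79 J mol⁻¹ K⁻¹.
ΔS = 0.349 × 20.79 × ln(89.9/232) = -6.88 J/K.

ΔS = -6.88 J/K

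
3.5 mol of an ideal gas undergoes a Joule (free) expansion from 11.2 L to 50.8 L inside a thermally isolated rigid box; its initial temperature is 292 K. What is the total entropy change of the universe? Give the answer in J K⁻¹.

No heat is exchanged and no work is done, so the ideal-gas temperature stays constant.
Entropy is a state function; using a reversible isothermal path, ΔS_gas = nR ln(V₂/V₁) = 3.5 × 8.314 × ln(50.8/11.2) = 44 J/K.
The insulated surroundings exchange no heat, so ΔS_surr = 0 and ΔS_universe = ΔS_gas.

ΔS_universe = 44 J/K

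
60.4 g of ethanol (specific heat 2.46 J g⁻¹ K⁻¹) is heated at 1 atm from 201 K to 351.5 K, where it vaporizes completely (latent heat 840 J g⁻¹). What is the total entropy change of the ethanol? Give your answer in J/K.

ΔS = 227 J/K

Warming step: ΔS₁ = m c ln(T_tr/T_i) = 60.4 × 2.46 × ln(351.5/201) = 83.04 J/K.
Phase change: ΔS₂ = +mL/T_tr = 60.4 × 840 / 351.5 = 144.3 J/K.
ΔS_total = (83.04) + (144.3) = 227 J/K.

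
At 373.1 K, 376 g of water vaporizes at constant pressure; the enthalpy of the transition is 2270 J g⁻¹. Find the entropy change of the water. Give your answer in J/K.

ΔS = 2290 J/K

Heat absorbed by the substance: Q = mL = 376 × 2270 = 853520 J.
At constant T, ΔS = Q_rev/T = 853520 / 373.1 = 2290 J/K.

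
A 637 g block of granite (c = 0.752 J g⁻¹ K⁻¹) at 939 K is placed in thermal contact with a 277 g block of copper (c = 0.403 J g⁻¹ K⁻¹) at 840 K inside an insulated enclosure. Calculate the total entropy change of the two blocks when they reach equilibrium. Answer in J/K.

Energy balance: T_f = (m₁c₁T₁ + m₂c₂T₂)/(m₁c₁ + m₂c₂) = 920.29 K.
ΔS₁ = m₁c₁ ln(T_f/T₁) = 479.024 × ln(920.29/939) = -9.641 J/K.
ΔS₂ = m₂c₂ ln(T_f/T₂) = 111.631 × ln(920.29/840) = 10.19 J/K.
ΔS_total = -9.641 + 10.19 = 0.549 J/K.

ΔS_total = 0.549 J/K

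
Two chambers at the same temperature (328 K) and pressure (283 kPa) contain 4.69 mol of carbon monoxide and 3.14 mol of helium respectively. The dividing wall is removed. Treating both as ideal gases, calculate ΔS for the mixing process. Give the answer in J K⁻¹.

Mole fractions: x_A = 4.69/7.83 = 0.599, x_B = 0.401.
ΔS_mix = −R(n_A ln x_A + n_B ln x_B) = −8.314 × (4.69 ln 0.599 + 3.14 ln 0.401) = 43.8 J/K.

ΔS_mix = 43.8 J/K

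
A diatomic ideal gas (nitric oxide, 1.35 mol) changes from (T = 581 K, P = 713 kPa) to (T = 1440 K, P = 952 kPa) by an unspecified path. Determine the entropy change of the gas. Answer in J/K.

ΔS = 32.4 J/K

ΔS = nC_p ln(T₂/T₁) − nR ln(P₂/P₁), with C_p = 7R/2 = 29.1 J mol⁻¹ K⁻¹ for a diatomic ideal gas.
ΔS = 1.35 × [29.1 × ln(1440/581) − 8.314 × ln(952/713)] = 32.4 J/K.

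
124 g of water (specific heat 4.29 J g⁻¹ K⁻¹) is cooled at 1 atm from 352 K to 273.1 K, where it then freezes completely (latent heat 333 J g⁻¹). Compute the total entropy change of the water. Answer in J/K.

ΔS = -286 J/K

Cooling step: ΔS₁ = m c ln(T_tr/T_i) = 124 × 4.29 × ln(273.1/352) = -135 J/K.
Phase change: ΔS₂ = −mL/T_tr = −124 × 333 / 273.1 = -151.2 J/K.
ΔS_total = (-135) + (-151.2) = -286 J/K.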